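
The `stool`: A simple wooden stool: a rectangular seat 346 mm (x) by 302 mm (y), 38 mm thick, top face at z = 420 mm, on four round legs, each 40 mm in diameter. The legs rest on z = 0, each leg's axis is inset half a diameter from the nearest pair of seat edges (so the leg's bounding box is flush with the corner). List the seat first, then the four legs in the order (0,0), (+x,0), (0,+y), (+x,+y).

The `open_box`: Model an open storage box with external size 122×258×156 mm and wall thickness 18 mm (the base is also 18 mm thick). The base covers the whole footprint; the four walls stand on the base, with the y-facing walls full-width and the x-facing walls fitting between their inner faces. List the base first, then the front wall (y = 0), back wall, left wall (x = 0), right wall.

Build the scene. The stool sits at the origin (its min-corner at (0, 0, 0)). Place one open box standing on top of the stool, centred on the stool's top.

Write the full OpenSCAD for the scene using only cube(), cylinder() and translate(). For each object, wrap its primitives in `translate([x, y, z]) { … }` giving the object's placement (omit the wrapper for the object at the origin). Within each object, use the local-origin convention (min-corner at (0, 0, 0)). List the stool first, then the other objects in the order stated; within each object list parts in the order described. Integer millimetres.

translate([0, 0, 382]) cube([346, 302, 38]);
translate([20, 20, 0]) cylinder(h = 382, r = 20);
translate([326, 20, 0]) cylinder(h = 382, r = 20);
translate([20, 282, 0]) cylinder(h = 382, r = 20);
translate([326, 282, 0]) cylinder(h = 382, r = 20);
translate([112, 22, 420]) {
  cube([122, 258, 18]);
  translate([0, 0, 18]) cube([122, 18, 138]);
  translate([0, 240, 18]) cube([122, 18, 138]);
  translate([0, 18, 18]) cube([18, 222, 138]);
  translate([104, 18, 18]) cube([18, 222, 138]);
}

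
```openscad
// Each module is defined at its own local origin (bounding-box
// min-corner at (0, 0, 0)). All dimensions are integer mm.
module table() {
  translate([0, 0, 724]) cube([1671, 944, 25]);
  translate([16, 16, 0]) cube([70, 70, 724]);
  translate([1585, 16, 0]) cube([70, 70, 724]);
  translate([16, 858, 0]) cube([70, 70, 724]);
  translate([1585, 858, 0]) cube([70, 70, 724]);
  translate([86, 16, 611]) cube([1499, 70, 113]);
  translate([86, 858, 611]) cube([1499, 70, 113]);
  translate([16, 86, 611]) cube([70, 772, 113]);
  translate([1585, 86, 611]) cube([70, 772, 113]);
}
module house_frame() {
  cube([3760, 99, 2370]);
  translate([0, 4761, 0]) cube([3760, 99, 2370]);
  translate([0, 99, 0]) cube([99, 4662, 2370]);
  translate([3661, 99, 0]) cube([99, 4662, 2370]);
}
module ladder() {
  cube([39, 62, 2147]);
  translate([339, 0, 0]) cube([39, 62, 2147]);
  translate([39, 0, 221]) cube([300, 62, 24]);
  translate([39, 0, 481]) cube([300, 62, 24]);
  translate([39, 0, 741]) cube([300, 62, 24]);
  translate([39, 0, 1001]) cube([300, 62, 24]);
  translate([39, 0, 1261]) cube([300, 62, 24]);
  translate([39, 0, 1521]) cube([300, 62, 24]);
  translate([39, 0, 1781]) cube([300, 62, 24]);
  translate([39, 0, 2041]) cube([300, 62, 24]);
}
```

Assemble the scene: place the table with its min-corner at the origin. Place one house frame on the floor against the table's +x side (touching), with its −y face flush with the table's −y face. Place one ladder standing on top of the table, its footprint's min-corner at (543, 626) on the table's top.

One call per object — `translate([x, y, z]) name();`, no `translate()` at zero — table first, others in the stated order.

table();
translate([1671, 0, 0]) house_frame();
translate([543, 626, 749]) ladder();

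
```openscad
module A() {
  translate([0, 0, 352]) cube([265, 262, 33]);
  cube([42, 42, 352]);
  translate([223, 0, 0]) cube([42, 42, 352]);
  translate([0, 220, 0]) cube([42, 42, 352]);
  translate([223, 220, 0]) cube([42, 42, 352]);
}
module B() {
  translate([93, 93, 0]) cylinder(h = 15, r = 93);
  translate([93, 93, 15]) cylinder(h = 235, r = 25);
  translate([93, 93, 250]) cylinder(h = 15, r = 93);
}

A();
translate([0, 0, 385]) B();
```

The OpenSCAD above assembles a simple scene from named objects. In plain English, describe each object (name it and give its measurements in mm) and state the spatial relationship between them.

A is a four-legged stool. The seat is 265×262 mm, 33 mm thick, top at z = 385 mm. It stands on four square legs, each 42×42 mm in cross-section, from z = 0 to the seat underside, each flush with a corner of the seat.

B is a spool: two coaxial disc flanges of radius 93 mm and thickness 15 mm, joined by a core cylinder of radius 25 mm and height 235 mm. The lower flange rests on z = 0 and the three cylinders share a vertical axis.

The spool is on top of the stool.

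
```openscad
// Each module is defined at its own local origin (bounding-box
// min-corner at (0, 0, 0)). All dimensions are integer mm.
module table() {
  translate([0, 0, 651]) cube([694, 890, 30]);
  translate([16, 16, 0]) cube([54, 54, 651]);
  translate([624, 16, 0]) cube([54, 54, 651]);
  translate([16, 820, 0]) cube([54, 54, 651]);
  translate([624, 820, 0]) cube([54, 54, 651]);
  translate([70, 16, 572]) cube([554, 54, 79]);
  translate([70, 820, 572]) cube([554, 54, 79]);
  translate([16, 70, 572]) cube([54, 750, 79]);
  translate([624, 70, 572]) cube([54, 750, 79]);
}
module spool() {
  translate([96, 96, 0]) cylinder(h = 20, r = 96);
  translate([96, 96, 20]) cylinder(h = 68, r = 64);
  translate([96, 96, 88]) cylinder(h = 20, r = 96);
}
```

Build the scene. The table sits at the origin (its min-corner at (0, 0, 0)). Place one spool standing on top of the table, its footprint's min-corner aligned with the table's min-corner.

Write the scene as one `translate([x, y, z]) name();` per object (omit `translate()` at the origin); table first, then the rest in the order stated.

table();
translate([0, 0, 681]) spool();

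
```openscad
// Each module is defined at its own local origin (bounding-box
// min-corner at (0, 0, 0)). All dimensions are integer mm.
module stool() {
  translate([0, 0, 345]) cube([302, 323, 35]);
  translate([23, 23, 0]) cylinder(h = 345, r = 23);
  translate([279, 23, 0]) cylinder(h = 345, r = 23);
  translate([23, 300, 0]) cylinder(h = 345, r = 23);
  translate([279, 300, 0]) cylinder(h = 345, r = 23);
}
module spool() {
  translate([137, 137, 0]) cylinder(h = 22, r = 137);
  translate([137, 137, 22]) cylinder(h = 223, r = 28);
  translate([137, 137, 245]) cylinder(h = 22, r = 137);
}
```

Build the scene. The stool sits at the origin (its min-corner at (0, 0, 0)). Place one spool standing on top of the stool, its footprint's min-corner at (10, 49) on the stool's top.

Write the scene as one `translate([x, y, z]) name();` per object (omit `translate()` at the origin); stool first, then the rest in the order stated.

stool();
translate([10, 49, 380]) spool();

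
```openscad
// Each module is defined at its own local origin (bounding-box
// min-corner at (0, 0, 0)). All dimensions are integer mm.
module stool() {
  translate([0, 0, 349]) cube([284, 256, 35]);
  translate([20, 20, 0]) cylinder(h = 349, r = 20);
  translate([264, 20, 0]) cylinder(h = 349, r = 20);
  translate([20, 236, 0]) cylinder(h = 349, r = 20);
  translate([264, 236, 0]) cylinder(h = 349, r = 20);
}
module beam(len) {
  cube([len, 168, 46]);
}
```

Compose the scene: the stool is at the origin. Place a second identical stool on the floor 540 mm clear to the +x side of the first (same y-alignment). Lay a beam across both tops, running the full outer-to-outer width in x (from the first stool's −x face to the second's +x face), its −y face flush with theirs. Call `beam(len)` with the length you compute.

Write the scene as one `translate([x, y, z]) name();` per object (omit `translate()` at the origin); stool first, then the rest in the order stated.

stool();
translate([824, 0, 0]) stool();
translate([0, 0, 384]) beam(1108);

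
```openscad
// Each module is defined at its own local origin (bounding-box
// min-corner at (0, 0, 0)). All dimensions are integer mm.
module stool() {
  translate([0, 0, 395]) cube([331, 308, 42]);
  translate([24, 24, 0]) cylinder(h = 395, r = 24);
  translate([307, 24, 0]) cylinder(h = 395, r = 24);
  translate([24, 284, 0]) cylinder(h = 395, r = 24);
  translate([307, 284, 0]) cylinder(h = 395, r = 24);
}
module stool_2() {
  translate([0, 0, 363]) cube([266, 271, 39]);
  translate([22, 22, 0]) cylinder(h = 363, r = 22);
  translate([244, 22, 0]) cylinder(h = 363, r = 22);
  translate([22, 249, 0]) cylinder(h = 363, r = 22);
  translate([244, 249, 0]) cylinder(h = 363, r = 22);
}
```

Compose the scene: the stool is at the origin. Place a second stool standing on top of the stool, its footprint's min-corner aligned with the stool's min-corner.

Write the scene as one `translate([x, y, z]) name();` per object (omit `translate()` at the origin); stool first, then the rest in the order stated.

stool();
translate([0, 0, 437]) stool_2();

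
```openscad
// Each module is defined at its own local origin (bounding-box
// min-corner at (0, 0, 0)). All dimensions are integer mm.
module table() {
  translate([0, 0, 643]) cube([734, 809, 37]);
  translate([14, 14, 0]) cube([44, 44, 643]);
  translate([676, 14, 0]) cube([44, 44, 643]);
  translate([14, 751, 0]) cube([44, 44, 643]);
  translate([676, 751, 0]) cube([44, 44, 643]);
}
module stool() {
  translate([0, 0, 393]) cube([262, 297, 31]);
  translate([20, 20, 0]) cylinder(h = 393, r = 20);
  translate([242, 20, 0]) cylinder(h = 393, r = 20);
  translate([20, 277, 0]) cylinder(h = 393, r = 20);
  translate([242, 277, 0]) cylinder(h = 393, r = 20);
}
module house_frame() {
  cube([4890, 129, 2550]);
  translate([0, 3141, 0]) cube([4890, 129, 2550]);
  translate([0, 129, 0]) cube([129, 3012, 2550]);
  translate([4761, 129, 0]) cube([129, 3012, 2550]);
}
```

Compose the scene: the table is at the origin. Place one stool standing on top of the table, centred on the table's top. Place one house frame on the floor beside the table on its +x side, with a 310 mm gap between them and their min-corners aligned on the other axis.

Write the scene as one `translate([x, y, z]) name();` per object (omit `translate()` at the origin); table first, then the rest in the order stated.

table();
translate([236, 256, 680]) stool();
translate([1044, 0, 0]) house_frame();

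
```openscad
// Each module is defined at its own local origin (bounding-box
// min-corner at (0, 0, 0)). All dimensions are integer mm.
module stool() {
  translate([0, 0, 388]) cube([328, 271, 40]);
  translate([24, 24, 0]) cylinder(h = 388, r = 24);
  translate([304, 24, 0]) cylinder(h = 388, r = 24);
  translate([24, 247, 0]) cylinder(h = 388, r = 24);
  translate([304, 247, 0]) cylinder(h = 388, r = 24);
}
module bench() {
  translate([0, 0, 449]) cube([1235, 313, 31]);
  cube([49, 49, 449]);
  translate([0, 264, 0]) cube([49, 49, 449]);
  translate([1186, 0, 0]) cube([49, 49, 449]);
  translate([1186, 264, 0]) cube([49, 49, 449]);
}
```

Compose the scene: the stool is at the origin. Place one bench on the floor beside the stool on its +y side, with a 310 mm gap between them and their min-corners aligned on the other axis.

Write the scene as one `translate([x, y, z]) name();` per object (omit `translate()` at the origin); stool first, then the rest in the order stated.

stool();
translate([0, 581, 0]) bench();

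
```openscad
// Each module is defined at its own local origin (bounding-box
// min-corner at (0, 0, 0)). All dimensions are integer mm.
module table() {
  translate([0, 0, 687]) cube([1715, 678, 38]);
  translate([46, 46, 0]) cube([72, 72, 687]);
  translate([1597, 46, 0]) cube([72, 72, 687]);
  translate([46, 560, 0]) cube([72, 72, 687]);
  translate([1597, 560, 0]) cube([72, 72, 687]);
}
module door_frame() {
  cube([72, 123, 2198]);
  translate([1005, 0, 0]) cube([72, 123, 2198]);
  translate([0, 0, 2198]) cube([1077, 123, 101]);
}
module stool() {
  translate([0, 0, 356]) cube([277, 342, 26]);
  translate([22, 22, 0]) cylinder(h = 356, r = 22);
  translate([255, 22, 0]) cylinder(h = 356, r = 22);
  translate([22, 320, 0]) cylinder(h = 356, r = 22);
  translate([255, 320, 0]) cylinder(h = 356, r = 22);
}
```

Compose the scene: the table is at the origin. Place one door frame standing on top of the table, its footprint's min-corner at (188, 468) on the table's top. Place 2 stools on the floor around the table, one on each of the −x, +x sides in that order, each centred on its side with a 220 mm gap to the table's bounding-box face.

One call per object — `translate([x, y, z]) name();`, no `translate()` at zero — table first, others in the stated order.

table();
translate([188, 468, 725]) door_frame();
translate([-497, 168, 0]) stool();
translate([1935, 168, 0]) stool();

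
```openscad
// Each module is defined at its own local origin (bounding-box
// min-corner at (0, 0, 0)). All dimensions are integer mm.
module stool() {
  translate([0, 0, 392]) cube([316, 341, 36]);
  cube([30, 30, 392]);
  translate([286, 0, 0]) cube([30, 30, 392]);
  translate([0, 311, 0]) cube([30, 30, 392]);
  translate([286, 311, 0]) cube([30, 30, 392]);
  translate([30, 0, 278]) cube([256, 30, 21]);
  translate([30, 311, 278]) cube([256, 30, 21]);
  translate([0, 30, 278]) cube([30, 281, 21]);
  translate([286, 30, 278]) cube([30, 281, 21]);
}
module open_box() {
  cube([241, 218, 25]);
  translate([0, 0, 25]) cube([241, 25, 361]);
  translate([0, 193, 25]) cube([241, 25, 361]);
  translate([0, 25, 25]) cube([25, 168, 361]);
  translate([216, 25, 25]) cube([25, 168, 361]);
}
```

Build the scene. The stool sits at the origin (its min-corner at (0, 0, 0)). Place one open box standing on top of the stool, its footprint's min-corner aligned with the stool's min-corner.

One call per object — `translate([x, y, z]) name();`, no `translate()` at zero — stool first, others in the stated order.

stool();
translate([0, 0, 428]) open_box();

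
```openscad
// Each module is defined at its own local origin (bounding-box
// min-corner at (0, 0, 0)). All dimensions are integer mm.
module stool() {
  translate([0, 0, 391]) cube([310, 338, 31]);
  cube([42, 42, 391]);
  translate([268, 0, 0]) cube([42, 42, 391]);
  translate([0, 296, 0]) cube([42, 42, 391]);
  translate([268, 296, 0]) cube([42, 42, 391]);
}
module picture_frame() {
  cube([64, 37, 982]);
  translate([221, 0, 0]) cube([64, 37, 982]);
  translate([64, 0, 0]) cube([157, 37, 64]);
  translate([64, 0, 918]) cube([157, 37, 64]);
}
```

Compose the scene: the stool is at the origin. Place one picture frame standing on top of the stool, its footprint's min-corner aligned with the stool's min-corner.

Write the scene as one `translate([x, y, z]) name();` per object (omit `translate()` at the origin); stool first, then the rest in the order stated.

stool();
translate([0, 0, 422]) picture_frame();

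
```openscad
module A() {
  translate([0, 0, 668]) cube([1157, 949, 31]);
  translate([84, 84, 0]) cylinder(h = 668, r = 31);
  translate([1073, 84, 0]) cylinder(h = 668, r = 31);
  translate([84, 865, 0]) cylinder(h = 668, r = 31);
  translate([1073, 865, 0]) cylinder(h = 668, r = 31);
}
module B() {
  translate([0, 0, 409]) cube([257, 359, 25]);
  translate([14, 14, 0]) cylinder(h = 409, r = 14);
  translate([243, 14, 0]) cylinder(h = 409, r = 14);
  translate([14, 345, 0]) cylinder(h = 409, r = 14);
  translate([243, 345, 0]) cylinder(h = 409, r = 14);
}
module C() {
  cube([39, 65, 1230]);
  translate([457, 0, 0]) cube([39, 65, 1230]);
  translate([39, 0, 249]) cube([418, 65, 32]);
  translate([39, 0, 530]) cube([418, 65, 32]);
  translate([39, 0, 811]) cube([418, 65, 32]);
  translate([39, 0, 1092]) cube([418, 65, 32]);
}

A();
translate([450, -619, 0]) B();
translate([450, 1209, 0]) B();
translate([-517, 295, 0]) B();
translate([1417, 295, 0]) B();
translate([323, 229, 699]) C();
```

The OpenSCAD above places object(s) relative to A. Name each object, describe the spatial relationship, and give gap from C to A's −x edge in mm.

The ladder's min-x is at 323; the table's min-x is 0; gap = 323 mm.

A is a table. B is a stool. C is a ladder. Four stools sit around the table at the −y, +y, −x, +x sides. The ladder is on top of the table. The gap from the ladder to the table's −x edge is 323 mm.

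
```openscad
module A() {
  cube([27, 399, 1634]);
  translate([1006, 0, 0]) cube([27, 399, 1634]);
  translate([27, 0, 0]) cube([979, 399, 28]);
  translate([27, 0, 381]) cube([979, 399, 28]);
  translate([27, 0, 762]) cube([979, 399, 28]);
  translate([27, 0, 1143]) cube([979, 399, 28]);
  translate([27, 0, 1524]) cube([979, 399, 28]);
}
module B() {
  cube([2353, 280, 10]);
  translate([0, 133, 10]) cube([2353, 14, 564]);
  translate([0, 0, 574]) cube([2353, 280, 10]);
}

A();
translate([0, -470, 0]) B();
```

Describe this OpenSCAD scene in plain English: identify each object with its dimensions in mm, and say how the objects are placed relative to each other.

A is a bookshelf 1033 mm wide overall, 399 mm deep and 1634 mm tall. The two sides are 27 mm thick vertical panels. 5 horizontal shelves of 28 mm thickness span between the inner faces of the sides; the lowest shelf sits on the floor and shelves are stacked with a clear vertical gap of 353 mm between each pair.

B is an I-beam lying along x, 2353 mm long. Overall section height 584 mm. Two flanges 280 mm wide (y) and 10 mm thick, one on the floor and one at the top; a web 14 mm thick runs between them, centred on the flange width.

The I-beam is on the floor beside the bookshelf on its −y side.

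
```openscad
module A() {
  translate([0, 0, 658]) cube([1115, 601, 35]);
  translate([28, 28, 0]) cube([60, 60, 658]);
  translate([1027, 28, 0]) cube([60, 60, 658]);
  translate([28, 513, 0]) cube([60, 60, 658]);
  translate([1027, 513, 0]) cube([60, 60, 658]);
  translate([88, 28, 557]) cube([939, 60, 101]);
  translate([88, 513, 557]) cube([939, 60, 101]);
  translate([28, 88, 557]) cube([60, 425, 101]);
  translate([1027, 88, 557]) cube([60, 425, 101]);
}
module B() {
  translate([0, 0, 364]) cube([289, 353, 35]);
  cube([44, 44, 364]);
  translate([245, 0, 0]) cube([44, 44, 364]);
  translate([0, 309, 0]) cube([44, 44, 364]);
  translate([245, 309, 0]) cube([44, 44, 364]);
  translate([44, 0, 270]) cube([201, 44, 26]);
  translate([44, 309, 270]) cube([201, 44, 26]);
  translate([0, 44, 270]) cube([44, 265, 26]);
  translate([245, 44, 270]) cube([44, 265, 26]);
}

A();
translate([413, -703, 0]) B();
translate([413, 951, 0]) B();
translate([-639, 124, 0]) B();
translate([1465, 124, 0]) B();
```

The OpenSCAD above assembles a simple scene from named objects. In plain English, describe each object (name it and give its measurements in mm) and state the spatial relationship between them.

A is a table with a 1115×601 mm rectangular top, 35 mm thick, top surface at z = 693 mm, supported by four 60×60 mm square legs, each inset 28 mm from the nearest pair of top edges, running from the floor. Four apron rails, 60 mm thick and 101 mm tall, run between adjacent legs with their top edges flush with the underside of the top and their outer faces flush with the legs' outer faces.

B is a simple wooden stool: a rectangular seat 289 mm (x) by 353 mm (y), 35 mm thick, top face at z = 399 mm, on four square legs, each 44×44 mm in cross-section. The legs rest on z = 0, each flush with a corner of the seat. Four stretchers, 44 mm wide and 26 mm tall, connect adjacent legs with their undersides at z = 270 mm, each running between the inner faces of the legs it joins and aligned with the legs' outer faces on the other axis.

Four stools sit around the table at the −y, +y, −x, +x sides.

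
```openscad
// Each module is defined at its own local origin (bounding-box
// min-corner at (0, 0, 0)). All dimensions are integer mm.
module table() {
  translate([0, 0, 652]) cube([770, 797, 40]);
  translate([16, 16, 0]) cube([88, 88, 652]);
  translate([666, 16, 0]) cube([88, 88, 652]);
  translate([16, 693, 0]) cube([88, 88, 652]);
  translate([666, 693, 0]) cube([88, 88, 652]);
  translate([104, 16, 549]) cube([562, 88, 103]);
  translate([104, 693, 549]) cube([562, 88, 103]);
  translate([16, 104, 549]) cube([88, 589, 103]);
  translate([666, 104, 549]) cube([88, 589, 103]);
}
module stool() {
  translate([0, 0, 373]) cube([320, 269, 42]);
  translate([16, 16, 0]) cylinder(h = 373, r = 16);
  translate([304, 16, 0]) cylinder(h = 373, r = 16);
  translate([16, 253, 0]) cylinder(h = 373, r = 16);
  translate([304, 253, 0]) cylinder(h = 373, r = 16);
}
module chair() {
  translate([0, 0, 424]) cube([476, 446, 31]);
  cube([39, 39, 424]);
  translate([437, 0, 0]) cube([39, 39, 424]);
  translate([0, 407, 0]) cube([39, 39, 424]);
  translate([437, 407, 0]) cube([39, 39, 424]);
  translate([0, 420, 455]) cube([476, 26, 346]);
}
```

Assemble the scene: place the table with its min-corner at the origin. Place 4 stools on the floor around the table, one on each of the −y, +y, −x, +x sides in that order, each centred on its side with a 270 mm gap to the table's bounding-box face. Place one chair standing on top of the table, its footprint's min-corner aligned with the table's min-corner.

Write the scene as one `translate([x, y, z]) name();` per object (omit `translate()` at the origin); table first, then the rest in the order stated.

table();
translate([225, -539, 0]) stool();
translate([225, 1067, 0]) stool();
translate([-590, 264, 0]) stool();
translate([1040, 264, 0]) stool();
translate([0, 0, 692]) chair();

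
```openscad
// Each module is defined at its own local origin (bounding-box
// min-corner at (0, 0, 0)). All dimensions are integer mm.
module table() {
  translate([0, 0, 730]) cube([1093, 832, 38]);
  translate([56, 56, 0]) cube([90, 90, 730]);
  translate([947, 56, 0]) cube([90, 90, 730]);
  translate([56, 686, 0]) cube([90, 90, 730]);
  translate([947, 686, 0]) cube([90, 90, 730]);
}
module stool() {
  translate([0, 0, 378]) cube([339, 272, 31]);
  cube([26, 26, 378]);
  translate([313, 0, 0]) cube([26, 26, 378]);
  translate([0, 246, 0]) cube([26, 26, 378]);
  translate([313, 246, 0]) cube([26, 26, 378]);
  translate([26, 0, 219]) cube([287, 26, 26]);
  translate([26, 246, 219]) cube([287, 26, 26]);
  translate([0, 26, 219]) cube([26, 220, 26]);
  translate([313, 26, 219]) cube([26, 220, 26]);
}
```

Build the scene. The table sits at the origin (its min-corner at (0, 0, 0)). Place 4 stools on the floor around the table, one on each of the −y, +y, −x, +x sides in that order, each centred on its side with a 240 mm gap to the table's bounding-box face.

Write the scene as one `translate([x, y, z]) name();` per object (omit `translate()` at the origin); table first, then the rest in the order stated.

table();
translate([377, -512, 0]) stool();
translate([377, 1072, 0]) stool();
translate([-579, 280, 0]) stool();
translate([1333, 280, 0]) stool();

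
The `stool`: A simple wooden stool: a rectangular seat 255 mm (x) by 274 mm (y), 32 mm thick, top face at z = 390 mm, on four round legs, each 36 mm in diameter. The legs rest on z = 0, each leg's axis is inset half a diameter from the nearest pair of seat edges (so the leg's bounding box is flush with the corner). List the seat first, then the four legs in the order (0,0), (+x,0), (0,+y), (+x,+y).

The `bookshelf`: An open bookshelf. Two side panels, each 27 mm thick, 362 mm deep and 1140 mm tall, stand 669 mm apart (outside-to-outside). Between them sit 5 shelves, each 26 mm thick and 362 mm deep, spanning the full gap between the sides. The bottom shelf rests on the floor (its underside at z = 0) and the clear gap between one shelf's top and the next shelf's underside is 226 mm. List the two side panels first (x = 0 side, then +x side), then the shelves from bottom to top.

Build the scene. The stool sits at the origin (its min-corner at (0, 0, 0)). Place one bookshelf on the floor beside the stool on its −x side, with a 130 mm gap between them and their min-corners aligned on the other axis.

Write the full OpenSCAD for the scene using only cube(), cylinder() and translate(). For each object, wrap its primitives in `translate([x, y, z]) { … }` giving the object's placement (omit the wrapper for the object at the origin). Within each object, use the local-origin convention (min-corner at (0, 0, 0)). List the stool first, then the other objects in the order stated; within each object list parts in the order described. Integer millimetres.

translate([0, 0, 358]) cube([255, 274, 32]);
translate([18, 18, 0]) cylinder(h = 358, r = 18);
translate([237, 18, 0]) cylinder(h = 358, r = 18);
translate([18, 256, 0]) cylinder(h = 358, r = 18);
translate([237, 256, 0]) cylinder(h = 358, r = 18);
translate([-799, 0, 0]) {
  cube([27, 362, 1140]);
  translate([642, 0, 0]) cube([27, 362, 1140]);
  translate([27, 0, 0]) cube([615, 362, 26]);
  translate([27, 0, 252]) cube([615, 362, 26]);
  translate([27, 0, 504]) cube([615, 362, 26]);
  translate([27, 0, 756]) cube([615, 362, 26]);
  translate([27, 0, 1008]) cube([615, 362, 26]);
}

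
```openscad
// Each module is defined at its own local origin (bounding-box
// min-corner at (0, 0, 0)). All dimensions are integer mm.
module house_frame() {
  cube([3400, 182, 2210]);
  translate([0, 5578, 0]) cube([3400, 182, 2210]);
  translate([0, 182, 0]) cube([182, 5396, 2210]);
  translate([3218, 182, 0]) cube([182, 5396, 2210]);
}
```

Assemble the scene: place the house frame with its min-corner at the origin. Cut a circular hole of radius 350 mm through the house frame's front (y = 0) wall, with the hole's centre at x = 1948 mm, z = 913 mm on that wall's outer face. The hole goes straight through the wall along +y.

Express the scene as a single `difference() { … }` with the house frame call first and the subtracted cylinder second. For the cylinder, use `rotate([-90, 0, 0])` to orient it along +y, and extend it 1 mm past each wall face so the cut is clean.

difference() {
  house_frame();
  translate([1948, -1, 913]) rotate([-90, 0, 0]) cylinder(h = 184, r = 350);
}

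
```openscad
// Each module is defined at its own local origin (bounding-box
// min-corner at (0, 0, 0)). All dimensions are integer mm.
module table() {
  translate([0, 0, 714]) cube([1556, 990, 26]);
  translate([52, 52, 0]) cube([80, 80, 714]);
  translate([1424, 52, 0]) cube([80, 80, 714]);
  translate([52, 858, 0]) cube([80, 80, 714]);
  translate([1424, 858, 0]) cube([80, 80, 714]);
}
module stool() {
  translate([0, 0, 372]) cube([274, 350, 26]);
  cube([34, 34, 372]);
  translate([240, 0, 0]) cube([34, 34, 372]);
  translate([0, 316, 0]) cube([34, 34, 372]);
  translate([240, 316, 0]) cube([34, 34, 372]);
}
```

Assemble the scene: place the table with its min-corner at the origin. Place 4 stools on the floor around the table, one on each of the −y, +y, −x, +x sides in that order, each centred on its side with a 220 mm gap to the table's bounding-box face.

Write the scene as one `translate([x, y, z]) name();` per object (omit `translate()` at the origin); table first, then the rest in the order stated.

table();
translate([641, -570, 0]) stool();
translate([641, 1210, 0]) stool();
translate([-494, 320, 0]) stool();
translate([1776, 320, 0]) stool();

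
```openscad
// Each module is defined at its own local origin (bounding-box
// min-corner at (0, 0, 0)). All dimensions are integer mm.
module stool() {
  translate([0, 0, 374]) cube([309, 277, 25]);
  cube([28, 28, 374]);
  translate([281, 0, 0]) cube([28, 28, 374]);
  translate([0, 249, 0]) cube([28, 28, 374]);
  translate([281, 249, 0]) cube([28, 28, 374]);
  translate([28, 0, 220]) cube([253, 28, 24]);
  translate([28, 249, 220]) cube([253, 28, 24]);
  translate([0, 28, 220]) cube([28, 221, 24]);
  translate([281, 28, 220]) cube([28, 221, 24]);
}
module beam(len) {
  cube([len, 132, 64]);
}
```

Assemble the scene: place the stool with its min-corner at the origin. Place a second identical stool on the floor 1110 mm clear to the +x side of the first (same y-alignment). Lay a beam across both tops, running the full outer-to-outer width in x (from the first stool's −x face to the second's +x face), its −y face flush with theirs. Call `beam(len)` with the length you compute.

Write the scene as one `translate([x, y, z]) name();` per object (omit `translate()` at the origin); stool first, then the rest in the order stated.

stool();
translate([1419, 0, 0]) stool();
translate([0, 0, 399]) beam(1728);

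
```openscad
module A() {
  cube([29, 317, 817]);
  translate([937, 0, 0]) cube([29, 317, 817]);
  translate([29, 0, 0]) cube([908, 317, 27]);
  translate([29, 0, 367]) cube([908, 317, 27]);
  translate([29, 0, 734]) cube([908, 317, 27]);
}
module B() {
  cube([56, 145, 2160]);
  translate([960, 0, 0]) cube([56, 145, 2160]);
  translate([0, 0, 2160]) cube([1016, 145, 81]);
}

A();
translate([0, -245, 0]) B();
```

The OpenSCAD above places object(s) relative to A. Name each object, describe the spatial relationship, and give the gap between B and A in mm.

A is a bookshelf. B is a door frame. The door frame is on the floor beside the bookshelf on its −y side. The gap between the door frame and the bookshelf is 100 mm.

The door frame's nearest face is 100 mm from the bookshelf's −y face.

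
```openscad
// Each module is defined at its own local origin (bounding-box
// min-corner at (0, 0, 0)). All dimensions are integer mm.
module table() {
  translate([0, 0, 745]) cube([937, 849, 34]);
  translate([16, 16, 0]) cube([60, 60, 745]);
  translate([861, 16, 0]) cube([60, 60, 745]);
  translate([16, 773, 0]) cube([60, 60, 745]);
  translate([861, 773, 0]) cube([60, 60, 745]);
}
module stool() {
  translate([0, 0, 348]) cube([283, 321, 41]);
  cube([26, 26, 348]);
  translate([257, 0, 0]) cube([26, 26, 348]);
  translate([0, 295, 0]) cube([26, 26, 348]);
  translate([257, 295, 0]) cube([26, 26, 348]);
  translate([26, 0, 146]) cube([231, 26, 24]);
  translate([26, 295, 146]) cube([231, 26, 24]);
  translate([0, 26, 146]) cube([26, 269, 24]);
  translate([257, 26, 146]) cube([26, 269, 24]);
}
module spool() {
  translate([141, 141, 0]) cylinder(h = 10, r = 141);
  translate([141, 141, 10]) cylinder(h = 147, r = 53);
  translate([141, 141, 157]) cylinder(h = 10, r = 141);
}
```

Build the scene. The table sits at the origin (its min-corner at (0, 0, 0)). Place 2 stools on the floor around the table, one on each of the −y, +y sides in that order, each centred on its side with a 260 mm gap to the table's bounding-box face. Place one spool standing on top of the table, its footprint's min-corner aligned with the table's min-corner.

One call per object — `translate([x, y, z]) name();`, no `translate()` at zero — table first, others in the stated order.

table();
translate([327, -581, 0]) stool();
translate([327, 1109, 0]) stool();
translate([0, 0, 779]) spool();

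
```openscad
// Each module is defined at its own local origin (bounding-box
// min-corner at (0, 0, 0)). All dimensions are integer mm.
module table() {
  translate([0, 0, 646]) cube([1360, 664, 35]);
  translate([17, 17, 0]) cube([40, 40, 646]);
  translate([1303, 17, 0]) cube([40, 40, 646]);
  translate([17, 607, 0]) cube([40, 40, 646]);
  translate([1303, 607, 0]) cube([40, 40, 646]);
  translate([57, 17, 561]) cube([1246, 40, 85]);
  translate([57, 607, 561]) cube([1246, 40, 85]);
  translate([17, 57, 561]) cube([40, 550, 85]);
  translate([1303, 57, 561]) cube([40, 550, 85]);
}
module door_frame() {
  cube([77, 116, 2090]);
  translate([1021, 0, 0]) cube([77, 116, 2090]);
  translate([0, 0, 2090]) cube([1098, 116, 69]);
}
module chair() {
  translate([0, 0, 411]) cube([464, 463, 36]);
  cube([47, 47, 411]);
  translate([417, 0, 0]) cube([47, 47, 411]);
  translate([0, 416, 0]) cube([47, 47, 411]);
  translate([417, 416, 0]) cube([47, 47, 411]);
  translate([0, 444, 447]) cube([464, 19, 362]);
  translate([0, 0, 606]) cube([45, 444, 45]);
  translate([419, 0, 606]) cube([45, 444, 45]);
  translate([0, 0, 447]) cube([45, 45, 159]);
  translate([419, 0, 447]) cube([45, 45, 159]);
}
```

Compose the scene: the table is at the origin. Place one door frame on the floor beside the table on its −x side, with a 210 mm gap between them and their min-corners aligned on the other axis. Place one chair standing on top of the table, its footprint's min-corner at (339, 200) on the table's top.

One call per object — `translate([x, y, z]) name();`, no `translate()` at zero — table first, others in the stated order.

table();
translate([-1308, 0, 0]) door_frame();
translate([339, 200, 681]) chair();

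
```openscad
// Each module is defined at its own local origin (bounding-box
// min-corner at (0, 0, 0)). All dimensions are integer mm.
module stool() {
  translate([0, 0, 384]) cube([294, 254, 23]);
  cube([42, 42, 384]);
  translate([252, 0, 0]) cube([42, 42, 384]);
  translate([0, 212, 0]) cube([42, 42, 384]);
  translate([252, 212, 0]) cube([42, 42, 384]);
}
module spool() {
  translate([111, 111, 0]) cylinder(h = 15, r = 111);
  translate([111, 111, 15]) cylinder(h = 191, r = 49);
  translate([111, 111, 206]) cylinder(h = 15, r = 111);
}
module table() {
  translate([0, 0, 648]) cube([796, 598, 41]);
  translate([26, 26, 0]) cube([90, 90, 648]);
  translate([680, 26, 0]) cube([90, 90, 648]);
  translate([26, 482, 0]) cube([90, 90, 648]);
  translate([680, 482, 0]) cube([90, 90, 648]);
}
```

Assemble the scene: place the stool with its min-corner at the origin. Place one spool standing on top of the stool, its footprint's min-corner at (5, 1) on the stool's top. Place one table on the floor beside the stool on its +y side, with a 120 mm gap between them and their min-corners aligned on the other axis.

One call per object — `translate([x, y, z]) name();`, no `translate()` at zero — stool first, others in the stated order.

stool();
translate([5, 1, 407]) spool();
translate([0, 374, 0]) table();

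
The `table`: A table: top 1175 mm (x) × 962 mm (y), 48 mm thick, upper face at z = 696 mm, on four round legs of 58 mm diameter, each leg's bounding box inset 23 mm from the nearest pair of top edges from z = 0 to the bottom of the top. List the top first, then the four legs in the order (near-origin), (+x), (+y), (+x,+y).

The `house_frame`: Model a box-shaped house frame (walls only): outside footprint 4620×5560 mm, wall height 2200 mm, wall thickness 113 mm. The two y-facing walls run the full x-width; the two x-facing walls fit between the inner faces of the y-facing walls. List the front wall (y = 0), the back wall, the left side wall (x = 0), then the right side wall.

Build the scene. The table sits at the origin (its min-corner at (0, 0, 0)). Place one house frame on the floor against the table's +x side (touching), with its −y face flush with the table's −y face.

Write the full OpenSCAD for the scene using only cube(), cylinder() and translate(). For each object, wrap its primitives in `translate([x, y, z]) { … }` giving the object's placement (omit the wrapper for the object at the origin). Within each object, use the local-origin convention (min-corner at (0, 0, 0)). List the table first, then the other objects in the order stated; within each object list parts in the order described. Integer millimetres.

translate([0, 0, 648]) cube([1175, 962, 48]);
translate([52, 52, 0]) cylinder(h = 648, r = 29);
translate([1123, 52, 0]) cylinder(h = 648, r = 29);
translate([52, 910, 0]) cylinder(h = 648, r = 29);
translate([1123, 910, 0]) cylinder(h = 648, r = 29);
translate([1175, 0, 0]) {
  cube([4620, 113, 2200]);
  translate([0, 5447, 0]) cube([4620, 113, 2200]);
  translate([0, 113, 0]) cube([113, 5334, 2200]);
  translate([4507, 113, 0]) cube([113, 5334, 2200]);
}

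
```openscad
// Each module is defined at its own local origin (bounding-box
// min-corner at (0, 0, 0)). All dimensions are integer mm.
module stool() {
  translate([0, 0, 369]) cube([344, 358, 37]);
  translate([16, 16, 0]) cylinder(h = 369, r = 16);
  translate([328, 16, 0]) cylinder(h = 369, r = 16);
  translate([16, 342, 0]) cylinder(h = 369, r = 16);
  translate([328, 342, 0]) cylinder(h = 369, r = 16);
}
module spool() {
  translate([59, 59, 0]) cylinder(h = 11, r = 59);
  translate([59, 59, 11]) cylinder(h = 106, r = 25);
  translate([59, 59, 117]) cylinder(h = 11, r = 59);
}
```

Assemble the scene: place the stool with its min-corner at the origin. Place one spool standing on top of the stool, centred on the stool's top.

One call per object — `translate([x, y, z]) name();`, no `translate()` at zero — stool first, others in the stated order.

stool();
translate([113, 120, 406]) spool();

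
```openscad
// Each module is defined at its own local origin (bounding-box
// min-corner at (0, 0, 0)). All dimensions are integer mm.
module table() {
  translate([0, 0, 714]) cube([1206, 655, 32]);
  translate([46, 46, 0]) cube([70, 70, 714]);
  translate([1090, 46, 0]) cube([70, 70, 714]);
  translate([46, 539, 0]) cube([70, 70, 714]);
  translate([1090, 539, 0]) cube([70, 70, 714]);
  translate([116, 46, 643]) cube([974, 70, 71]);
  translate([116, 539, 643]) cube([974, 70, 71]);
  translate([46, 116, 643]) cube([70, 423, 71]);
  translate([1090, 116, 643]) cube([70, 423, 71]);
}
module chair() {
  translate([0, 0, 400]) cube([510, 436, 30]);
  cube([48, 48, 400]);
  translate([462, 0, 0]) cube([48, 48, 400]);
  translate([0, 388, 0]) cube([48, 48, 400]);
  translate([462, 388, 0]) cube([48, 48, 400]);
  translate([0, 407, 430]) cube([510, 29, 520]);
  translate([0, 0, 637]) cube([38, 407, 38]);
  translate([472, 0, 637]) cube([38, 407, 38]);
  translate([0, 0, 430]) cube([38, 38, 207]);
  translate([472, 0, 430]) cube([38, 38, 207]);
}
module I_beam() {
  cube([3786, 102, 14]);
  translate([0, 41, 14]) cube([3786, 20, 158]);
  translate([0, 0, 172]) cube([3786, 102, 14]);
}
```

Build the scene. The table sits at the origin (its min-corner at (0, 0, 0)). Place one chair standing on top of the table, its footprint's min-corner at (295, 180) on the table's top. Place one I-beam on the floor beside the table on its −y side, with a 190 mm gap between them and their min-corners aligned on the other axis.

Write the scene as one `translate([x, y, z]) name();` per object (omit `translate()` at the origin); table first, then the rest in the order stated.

table();
translate([295, 180, 746]) chair();
translate([0, -292, 0]) I_beam();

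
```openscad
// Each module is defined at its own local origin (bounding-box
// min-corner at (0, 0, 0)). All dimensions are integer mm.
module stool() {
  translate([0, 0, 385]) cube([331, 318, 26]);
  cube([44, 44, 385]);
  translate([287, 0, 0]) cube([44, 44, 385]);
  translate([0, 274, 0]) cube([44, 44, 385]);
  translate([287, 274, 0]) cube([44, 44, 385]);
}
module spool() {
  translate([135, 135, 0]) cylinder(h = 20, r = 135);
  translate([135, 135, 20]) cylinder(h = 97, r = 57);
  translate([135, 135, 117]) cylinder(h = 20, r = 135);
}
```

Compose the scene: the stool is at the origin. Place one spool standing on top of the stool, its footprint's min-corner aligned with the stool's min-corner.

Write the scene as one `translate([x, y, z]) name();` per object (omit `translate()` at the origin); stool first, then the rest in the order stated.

stool();
translate([0, 0, 411]) spool();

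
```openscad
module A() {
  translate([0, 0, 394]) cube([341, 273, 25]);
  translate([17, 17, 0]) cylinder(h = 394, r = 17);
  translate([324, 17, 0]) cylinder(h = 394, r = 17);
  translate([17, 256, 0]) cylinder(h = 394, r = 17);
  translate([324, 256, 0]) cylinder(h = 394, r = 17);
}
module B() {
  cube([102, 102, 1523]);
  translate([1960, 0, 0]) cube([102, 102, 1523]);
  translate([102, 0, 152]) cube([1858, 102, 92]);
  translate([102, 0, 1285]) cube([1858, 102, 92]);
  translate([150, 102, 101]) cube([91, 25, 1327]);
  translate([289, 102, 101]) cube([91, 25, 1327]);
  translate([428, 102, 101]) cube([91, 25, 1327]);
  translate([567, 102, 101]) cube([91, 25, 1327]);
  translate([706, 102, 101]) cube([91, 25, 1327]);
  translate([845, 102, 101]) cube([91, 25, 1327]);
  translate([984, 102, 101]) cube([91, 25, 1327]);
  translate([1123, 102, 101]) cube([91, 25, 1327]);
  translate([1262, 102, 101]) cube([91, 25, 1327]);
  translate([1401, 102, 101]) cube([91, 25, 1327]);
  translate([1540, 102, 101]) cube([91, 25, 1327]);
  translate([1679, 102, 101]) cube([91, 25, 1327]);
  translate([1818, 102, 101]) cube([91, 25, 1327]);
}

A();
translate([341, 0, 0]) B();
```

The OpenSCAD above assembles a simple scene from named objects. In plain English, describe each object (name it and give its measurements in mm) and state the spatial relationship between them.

A is a four-legged stool. The seat is a 341×273×25 mm slab whose top surface is at z = 419 mm; four round legs, each 34 mm in diameter, run from the floor (z = 0) to the underside of the seat, each leg's axis is inset half a diameter from the nearest pair of seat edges (so the leg's bounding box is flush with the corner).

B is a fence section. Two 102×102 mm posts, 1523 mm tall, stand on the floor with a clear span of 1858 mm between their inner faces. Two horizontal rails of 102×92 mm section span the gap between the posts with their undersides at z = 152 mm and z = 1285 mm, flush with the posts' −y face. 13 pickets, each 91 mm wide, 25 mm thick and 1327 mm tall, are fixed to the +y face of the rails with their bottoms at z = 101 mm, evenly spaced across the span with equal gaps (rounded down to the nearest mm) at the −x end and between each pair — any rounding remainder accumulates at the +x end.

The fence section is against the stool's +x side, with their −y faces flush.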